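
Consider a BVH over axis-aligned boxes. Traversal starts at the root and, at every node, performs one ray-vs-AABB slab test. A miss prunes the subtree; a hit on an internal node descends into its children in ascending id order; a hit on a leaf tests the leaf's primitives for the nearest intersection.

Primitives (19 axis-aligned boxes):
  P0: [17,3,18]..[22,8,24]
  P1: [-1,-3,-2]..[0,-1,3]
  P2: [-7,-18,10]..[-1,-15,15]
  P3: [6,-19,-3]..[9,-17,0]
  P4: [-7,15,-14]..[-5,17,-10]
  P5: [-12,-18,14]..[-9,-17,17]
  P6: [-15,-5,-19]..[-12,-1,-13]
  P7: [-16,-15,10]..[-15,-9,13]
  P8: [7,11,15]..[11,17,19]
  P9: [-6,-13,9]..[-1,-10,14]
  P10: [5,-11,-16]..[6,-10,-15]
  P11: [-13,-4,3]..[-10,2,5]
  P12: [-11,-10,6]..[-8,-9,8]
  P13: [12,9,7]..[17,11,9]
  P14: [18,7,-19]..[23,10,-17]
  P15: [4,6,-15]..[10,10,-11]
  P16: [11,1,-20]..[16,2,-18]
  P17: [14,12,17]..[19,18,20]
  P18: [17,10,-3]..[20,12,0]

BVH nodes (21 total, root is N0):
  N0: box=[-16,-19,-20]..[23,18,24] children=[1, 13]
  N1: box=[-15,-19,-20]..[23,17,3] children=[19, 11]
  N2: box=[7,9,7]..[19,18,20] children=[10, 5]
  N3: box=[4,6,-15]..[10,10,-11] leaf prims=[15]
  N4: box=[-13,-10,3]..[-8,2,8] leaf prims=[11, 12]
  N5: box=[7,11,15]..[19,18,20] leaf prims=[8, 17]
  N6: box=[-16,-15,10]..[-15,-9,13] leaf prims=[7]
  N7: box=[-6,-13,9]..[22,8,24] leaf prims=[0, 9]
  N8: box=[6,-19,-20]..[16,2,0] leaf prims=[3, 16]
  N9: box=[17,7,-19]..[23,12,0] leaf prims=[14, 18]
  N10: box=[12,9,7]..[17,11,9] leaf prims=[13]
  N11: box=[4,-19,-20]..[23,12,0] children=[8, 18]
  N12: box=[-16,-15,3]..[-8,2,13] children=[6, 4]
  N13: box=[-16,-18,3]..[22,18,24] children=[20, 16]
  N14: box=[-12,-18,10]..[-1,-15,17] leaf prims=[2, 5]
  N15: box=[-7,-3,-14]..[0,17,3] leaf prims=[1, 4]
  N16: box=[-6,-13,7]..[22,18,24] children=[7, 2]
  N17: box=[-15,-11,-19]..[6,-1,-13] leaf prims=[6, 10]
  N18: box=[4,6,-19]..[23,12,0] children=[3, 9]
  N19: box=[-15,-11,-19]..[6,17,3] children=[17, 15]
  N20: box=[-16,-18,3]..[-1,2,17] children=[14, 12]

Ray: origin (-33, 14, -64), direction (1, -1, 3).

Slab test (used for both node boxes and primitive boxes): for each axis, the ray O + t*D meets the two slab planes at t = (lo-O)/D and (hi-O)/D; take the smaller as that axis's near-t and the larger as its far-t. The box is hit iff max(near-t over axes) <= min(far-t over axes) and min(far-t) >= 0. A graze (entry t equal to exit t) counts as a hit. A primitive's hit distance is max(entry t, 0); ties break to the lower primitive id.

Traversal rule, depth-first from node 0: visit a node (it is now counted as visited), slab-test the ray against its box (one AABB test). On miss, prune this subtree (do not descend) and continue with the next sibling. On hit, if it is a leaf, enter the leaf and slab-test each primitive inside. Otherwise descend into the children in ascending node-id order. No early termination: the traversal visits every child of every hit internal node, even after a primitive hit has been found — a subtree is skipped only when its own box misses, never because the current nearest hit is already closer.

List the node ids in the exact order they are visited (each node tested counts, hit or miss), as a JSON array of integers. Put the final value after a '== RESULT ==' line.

Walk:
N0 x:[17,56] y:[-4,33] z:[44/3,88/3] -> hit [17,88/3], descend [1, 13]
  N1 x:[18,56] y:[-3,33] z:[44/3,67/3] -> hit [18,67/3], descend [11, 19]
    N11 x:[37,56] y:[2,33] z:[44/3,64/3] -> miss, prune
    N19 x:[18,39] y:[-3,25] z:[15,67/3] -> hit [18,67/3], descend [15, 17]
      N15 x:[26,33] y:[-3,17] z:[50/3,67/3] -> miss, prune
      N17 x:[18,39] y:[15,25] z:[15,17] -> miss, prune
  N13 x:[17,55] y:[-4,32] z:[67/3,88/3] -> hit [67/3,88/3], descend [16, 20]
    N16 x:[27,55] y:[-4,27] z:[71/3,88/3] -> hit [27,27], descend [2, 7]
      N2 x:[40,52] y:[-4,5] z:[71/3,28] -> miss, prune
      N7 x:[27,55] y:[6,27] z:[73/3,88/3] -> hit [27,27] leaf, test {P0(miss), P9(miss)}
    N20 x:[17,32] y:[12,32] z:[67/3,27] -> hit [67/3,27], descend [12, 14]
      N12 x:[17,25] y:[12,29] z:[67/3,77/3] -> hit [67/3,25], descend [4, 6]
        N4 x:[20,25] y:[12,24] z:[67/3,24] -> hit [67/3,24] leaf, test {P11(miss), P12@t=70/3}
        N6 x:[17,18] y:[23,29] z:[74/3,77/3] -> miss, prune
      N14 x:[21,32] y:[29,32] z:[74/3,27] -> miss, prune

Visited [0, 1, 11, 19, 15, 17, 13, 16, 2, 7, 20, 12, 4, 6, 14]. Tests: 15 box, 2 leaf. Nearest: P12.

== RESULT ==
[0, 1, 11, 19, 15, 17, 13, 16, 2, 7, 20, 12, 4, 6, 14]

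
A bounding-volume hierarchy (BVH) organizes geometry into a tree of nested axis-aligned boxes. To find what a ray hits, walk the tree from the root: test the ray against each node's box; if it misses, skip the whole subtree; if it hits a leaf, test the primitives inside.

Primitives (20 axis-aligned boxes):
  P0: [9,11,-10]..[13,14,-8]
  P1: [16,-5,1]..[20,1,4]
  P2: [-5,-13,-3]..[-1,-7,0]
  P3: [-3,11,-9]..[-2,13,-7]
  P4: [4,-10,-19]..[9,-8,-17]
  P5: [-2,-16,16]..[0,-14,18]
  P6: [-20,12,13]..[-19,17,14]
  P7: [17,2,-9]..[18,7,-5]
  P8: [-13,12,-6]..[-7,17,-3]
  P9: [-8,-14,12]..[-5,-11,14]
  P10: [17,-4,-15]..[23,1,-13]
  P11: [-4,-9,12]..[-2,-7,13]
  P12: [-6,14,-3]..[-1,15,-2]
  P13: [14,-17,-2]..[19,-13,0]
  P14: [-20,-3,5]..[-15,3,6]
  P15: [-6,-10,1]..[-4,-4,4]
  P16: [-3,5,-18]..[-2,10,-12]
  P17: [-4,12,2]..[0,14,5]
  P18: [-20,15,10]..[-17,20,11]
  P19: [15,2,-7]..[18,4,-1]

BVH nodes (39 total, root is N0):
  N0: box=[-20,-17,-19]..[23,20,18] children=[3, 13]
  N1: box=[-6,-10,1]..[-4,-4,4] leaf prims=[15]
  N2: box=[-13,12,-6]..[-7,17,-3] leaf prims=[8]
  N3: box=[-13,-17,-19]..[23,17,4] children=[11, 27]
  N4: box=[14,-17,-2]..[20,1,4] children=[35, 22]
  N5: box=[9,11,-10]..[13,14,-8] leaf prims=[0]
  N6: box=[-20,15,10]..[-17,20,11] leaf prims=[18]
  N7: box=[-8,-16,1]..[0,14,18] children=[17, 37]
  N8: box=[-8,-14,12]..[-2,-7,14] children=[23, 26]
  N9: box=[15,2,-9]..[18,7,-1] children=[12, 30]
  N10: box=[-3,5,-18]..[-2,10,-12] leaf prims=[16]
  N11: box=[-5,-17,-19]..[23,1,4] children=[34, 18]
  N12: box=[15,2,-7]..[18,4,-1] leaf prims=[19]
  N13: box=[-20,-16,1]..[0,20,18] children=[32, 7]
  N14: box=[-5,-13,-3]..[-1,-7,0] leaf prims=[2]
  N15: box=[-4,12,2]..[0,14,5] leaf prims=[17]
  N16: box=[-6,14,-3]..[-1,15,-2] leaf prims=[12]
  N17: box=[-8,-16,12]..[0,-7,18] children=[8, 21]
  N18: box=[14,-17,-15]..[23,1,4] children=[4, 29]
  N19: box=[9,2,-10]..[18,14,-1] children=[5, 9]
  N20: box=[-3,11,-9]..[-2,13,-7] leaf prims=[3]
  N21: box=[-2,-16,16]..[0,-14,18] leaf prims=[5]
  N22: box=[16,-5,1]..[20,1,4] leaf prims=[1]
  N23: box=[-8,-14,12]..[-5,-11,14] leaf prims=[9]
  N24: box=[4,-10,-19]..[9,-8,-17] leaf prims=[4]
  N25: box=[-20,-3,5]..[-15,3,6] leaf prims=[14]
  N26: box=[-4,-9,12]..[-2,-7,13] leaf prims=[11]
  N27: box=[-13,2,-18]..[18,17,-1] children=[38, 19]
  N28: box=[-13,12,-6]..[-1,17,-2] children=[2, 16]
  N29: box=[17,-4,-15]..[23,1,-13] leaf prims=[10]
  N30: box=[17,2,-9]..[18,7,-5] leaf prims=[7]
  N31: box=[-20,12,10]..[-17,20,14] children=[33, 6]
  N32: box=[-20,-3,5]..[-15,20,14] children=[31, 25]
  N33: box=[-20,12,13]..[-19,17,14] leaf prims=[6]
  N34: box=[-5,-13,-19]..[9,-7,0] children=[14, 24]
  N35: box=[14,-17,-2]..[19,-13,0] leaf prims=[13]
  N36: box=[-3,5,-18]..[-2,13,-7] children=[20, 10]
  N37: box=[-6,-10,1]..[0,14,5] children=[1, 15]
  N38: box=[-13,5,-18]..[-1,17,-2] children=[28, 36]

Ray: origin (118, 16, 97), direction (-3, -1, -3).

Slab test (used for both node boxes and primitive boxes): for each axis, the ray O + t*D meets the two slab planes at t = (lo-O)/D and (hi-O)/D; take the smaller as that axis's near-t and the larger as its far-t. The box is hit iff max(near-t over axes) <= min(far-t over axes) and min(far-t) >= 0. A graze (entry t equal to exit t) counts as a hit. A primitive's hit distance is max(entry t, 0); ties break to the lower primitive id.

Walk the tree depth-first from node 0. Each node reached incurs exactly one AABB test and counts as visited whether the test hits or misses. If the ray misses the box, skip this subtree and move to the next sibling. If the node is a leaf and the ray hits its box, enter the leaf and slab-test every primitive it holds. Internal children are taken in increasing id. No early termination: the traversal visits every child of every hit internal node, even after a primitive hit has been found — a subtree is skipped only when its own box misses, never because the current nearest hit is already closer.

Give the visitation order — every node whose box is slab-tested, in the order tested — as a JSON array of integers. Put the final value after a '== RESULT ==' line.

Walk:
N0 x:[95/3,46] y:[-4,33] z:[79/3,116/3] -> hit [95/3,33], descend [3, 13]
  N3 x:[95/3,131/3] y:[-1,33] z:[31,116/3] -> hit [95/3,33], descend [11, 27]
    N11 x:[95/3,41] y:[15,33] z:[31,116/3] -> hit [95/3,33], descend [18, 34]
      N18 x:[95/3,104/3] y:[15,33] z:[31,112/3] -> hit [95/3,33], descend [4, 29]
        N4 x:[98/3,104/3] y:[15,33] z:[31,33] -> hit [98/3,33], descend [22, 35]
          N22 x:[98/3,34] y:[15,21] z:[31,32] -> miss, prune
          N35 x:[33,104/3] y:[29,33] z:[97/3,33] -> hit [33,33] leaf, test {P13@t=33}
        N29 x:[95/3,101/3] y:[15,20] z:[110/3,112/3] -> miss, prune
      N34 x:[109/3,41] y:[23,29] z:[97/3,116/3] -> miss, prune
    N27 x:[100/3,131/3] y:[-1,14] z:[98/3,115/3] -> miss, prune
  N13 x:[118/3,46] y:[-4,32] z:[79/3,32] -> miss, prune

order=[0, 3, 11, 18, 4, 22, 35, 29, 34, 27, 13]  |boxes|=11  |leaves|=1  hit=P13

== RESULT ==
[0, 3, 11, 18, 4, 22, 35, 29, 34, 27, 13]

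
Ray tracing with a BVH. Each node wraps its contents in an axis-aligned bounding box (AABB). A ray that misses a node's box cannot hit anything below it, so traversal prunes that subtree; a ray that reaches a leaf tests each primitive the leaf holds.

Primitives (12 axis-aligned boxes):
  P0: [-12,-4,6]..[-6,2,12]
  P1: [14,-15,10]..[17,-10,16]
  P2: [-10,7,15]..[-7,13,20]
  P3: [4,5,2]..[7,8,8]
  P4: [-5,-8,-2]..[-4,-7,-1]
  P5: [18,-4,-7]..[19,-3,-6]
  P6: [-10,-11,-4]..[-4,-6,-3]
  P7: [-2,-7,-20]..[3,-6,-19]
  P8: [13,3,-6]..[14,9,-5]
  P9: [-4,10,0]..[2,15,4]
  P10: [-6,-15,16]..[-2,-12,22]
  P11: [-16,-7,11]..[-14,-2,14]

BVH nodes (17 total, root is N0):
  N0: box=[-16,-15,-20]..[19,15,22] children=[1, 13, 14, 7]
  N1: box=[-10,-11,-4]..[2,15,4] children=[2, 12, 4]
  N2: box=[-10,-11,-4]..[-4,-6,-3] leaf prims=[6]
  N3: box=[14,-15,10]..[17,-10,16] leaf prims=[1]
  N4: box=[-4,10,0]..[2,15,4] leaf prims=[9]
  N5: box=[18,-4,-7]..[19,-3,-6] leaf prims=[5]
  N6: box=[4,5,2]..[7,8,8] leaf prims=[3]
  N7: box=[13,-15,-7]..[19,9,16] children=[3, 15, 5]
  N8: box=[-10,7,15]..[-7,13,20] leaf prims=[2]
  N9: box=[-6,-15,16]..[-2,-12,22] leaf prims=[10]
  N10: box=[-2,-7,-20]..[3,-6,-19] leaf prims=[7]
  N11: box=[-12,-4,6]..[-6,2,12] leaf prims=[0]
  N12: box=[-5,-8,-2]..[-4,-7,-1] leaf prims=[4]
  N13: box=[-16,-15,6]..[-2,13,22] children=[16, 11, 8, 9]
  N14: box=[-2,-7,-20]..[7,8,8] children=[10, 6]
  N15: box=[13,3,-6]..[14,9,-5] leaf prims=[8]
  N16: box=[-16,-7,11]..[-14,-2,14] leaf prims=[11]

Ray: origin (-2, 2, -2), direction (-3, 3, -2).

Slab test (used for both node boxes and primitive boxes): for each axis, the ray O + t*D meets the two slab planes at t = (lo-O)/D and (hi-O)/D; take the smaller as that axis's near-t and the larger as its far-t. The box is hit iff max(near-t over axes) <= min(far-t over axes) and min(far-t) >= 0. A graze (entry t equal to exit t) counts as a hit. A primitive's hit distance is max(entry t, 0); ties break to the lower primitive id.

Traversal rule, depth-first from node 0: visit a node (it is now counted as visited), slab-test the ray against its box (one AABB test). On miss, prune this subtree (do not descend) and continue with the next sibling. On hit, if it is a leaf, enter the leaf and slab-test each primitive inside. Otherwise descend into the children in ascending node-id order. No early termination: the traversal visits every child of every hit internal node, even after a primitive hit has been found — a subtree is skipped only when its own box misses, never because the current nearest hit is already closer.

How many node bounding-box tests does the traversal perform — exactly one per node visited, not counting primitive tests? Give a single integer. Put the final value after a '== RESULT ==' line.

Walk:
N0 x:[-7,14/3] y:[-17/3,13/3] z:[-12,9] -> hit [-17/3,13/3], descend [1, 7, 13, 14]
  N1 x:[-4/3,8/3] y:[-13/3,13/3] z:[-3,1] -> hit [-4/3,1], descend [2, 4, 12]
    N2 x:[2/3,8/3] y:[-13/3,-8/3] z:[1/2,1] -> miss, prune
    N4 x:[-4/3,2/3] y:[8/3,13/3] z:[-3,-1] -> miss, prune
    N12 x:[2/3,1] y:[-10/3,-3] z:[-1/2,0] -> miss, prune
  N7 x:[-7,-5] y:[-17/3,7/3] z:[-9,5/2] -> miss, prune
  N13 x:[0,14/3] y:[-17/3,11/3] z:[-12,-4] -> miss, prune
  N14 x:[-3,0] y:[-3,2] z:[-5,9] -> hit [-3,0], descend [6, 10]
    N6 x:[-3,-2] y:[1,2] z:[-5,-2] -> miss, prune
    N10 x:[-5/3,0] y:[-3,-8/3] z:[17/2,9] -> miss, prune

Visited [0, 1, 2, 4, 12, 7, 13, 14, 6, 10]. Tests: 10 box, 0 leaf. Nearest: miss.

== RESULT ==
10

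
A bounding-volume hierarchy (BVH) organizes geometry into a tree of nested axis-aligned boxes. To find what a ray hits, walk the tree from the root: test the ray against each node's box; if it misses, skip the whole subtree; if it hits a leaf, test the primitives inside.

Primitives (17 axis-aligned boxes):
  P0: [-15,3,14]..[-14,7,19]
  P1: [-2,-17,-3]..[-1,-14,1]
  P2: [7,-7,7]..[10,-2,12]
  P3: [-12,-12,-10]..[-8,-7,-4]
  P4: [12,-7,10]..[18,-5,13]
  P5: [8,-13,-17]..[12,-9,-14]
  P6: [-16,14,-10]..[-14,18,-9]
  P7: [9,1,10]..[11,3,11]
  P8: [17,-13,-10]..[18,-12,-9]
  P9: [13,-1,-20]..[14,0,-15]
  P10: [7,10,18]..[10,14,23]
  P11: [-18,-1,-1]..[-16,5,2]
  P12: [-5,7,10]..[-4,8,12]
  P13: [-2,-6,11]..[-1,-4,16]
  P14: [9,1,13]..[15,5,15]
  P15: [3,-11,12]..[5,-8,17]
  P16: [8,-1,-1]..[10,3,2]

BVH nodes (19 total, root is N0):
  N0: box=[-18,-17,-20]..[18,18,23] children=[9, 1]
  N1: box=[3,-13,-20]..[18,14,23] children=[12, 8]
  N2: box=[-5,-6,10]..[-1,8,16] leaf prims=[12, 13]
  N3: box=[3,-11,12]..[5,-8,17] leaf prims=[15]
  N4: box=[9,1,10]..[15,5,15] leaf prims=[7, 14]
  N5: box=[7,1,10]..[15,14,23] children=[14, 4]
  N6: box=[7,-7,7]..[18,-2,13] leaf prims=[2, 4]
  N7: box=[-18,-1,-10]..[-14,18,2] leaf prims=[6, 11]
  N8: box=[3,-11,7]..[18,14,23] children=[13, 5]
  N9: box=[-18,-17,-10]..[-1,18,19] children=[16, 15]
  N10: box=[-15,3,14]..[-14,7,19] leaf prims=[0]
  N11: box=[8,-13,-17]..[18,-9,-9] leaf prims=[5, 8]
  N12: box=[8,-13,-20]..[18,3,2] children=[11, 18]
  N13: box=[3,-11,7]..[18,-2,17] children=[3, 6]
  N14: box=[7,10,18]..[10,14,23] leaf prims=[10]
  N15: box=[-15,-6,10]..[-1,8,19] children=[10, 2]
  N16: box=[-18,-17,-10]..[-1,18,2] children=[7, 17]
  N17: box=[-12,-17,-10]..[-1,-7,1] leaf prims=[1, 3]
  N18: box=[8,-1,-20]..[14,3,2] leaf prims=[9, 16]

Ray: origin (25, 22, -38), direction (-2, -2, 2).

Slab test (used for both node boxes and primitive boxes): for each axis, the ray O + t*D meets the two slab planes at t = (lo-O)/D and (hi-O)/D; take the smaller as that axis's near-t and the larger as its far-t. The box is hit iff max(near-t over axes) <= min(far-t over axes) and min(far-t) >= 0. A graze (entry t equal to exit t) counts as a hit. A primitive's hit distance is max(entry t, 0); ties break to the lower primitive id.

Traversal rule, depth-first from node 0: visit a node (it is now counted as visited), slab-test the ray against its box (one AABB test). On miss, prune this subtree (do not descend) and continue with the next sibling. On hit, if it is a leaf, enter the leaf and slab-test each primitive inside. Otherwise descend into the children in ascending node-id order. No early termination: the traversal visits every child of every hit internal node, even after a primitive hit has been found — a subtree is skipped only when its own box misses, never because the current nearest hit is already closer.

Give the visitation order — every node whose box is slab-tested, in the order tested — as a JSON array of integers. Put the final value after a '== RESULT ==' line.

Walk:
N0 x:[7/2,43/2] y:[2,39/2] z:[9,61/2] -> hit [9,39/2], descend [1, 9]
  N1 x:[7/2,11] y:[4,35/2] z:[9,61/2] -> hit [9,11], descend [8, 12]
    N8 x:[7/2,11] y:[4,33/2] z:[45/2,61/2] -> miss, prune
    N12 x:[7/2,17/2] y:[19/2,35/2] z:[9,20] -> miss, prune
  N9 x:[13,43/2] y:[2,39/2] z:[14,57/2] -> hit [14,39/2], descend [15, 16]
    N15 x:[13,20] y:[7,14] z:[24,57/2] -> miss, prune
    N16 x:[13,43/2] y:[2,39/2] z:[14,20] -> hit [14,39/2], descend [7, 17]
      N7 x:[39/2,43/2] y:[2,23/2] z:[14,20] -> miss, prune
      N17 x:[13,37/2] y:[29/2,39/2] z:[14,39/2] -> hit [29/2,37/2] leaf, test {P1(miss), P3@t=33/2}

Visited [0, 1, 8, 12, 9, 15, 16, 7, 17]. Tests: 9 box, 1 leaf. Nearest: P3.

== RESULT ==
[0, 1, 8, 12, 9, 15, 16, 7, 17]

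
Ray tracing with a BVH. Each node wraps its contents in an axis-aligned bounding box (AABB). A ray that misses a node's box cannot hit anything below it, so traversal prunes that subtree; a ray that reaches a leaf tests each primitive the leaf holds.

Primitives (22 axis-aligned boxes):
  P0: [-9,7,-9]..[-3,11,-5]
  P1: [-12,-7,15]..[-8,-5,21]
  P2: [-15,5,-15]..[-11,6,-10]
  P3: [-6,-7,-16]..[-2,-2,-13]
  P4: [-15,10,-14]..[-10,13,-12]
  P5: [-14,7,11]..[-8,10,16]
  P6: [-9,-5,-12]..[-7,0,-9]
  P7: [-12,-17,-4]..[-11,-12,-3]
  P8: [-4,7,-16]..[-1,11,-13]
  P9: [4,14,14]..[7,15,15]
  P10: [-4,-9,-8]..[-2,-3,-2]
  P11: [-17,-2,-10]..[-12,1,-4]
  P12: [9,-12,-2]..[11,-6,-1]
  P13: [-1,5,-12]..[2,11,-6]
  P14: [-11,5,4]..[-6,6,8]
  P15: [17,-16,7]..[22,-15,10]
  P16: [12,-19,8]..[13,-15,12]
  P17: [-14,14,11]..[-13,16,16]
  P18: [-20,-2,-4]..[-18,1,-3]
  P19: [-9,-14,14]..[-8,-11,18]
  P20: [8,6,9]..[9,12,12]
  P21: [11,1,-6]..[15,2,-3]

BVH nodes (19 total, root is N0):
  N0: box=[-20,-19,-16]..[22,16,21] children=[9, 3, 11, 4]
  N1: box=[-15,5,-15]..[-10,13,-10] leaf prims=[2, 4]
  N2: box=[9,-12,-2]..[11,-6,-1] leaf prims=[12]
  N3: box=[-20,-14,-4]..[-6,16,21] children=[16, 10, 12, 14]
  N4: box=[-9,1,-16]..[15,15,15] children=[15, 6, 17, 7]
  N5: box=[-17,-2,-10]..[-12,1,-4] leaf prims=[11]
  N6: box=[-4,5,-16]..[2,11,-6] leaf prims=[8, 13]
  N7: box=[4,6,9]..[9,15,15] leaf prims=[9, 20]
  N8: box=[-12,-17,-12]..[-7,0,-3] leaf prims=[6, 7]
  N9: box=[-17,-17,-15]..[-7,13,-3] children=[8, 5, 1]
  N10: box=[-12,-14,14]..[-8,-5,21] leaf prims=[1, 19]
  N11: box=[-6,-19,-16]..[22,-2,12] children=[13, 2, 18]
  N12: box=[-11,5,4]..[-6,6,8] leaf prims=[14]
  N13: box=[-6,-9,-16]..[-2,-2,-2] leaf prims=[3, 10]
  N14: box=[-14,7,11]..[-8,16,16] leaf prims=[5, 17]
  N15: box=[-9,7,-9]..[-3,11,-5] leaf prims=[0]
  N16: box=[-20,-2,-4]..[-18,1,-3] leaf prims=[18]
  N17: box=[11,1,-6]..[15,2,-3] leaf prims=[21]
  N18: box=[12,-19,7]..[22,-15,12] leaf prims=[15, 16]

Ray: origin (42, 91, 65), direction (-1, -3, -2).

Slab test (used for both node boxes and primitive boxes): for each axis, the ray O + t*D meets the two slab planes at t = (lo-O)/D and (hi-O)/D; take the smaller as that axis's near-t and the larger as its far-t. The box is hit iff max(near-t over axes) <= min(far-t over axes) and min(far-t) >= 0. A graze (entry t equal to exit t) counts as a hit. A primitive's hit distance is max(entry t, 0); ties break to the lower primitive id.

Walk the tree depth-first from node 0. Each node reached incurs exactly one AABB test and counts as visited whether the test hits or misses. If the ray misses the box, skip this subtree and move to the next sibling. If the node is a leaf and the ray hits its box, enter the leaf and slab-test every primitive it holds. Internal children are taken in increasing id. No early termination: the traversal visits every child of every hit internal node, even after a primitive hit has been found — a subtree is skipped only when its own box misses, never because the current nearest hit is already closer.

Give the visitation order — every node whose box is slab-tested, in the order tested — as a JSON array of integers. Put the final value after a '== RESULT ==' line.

Trace the traversal:
N0 x:[20,62] y:[25,110/3] z:[22,81/2] -> hit [25,110/3], descend [3, 4, 9, 11]
  N3 x:[48,62] y:[25,35] z:[22,69/2] -> miss, prune
  N4 x:[27,51] y:[76/3,30] z:[25,81/2] -> hit [27,30], descend [6, 7, 15, 17]
    N6 x:[40,46] y:[80/3,86/3] z:[71/2,81/2] -> miss, prune
    N7 x:[33,38] y:[76/3,85/3] z:[25,28] -> miss, prune
    N15 x:[45,51] y:[80/3,28] z:[35,37] -> miss, prune
    N17 x:[27,31] y:[89/3,30] z:[34,71/2] -> miss, prune
  N9 x:[49,59] y:[26,36] z:[34,40] -> miss, prune
  N11 x:[20,48] y:[31,110/3] z:[53/2,81/2] -> hit [31,110/3], descend [2, 13, 18]
    N2 x:[31,33] y:[97/3,103/3] z:[33,67/2] -> hit [33,33] leaf, test {P12@t=33}
    N13 x:[44,48] y:[31,100/3] z:[67/2,81/2] -> miss, prune
    N18 x:[20,30] y:[106/3,110/3] z:[53/2,29] -> miss, prune

order=[0, 3, 4, 6, 7, 15, 17, 9, 11, 2, 13, 18]  |boxes|=12  |leaves|=1  hit=P12

== RESULT ==
[0, 3, 4, 6, 7, 15, 17, 9, 11, 2, 13, 18]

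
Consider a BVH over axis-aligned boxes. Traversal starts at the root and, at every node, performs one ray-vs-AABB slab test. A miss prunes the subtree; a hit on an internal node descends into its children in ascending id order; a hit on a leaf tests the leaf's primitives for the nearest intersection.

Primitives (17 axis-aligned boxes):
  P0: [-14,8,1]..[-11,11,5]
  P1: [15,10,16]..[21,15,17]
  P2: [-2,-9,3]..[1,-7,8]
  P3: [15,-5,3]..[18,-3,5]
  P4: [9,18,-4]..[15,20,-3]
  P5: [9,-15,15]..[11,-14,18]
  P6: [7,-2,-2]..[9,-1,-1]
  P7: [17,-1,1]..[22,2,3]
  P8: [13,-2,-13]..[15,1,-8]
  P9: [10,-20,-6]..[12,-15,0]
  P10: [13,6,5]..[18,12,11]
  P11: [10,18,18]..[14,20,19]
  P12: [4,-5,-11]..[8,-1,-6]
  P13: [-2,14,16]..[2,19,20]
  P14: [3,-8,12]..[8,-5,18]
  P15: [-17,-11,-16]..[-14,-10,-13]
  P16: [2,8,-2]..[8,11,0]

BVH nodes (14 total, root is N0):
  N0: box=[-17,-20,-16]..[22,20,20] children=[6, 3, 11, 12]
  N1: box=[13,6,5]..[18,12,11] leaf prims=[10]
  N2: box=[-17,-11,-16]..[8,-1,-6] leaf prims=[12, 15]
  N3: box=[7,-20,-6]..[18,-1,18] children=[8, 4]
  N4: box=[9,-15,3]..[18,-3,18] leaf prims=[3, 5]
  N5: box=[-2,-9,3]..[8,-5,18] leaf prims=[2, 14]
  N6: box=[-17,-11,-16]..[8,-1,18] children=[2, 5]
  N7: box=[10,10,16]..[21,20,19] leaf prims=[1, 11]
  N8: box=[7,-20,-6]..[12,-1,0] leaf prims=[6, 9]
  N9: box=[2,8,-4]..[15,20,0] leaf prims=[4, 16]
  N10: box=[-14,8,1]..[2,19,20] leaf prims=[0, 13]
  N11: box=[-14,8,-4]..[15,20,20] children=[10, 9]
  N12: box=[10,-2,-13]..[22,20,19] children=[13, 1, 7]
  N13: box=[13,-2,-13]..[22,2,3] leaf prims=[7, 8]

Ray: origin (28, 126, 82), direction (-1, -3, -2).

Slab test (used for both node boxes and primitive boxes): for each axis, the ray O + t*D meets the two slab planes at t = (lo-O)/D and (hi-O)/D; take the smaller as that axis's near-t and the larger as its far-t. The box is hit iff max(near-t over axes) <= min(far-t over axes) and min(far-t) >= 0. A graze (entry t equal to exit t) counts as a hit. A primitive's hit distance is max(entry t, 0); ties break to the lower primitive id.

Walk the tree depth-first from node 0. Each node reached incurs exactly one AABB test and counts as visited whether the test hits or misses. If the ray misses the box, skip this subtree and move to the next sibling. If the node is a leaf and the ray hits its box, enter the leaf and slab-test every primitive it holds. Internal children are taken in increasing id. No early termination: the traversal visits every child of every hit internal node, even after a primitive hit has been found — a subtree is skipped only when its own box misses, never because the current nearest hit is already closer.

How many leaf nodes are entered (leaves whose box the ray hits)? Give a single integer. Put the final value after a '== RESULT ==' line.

Trace the traversal:
N0 x:[6,45] y:[106/3,146/3] z:[31,49] -> hit [106/3,45], descend [3, 6, 11, 12]
  N3 x:[10,21] y:[127/3,146/3] z:[32,44] -> miss, prune
  N6 x:[20,45] y:[127/3,137/3] z:[32,49] -> hit [127/3,45], descend [2, 5]
    N2 x:[20,45] y:[127/3,137/3] z:[44,49] -> hit [44,45] leaf, test {P12(miss), P15(miss)}
    N5 x:[20,30] y:[131/3,45] z:[32,79/2] -> miss, prune
  N11 x:[13,42] y:[106/3,118/3] z:[31,43] -> hit [106/3,118/3], descend [9, 10]
    N9 x:[13,26] y:[106/3,118/3] z:[41,43] -> miss, prune
    N10 x:[26,42] y:[107/3,118/3] z:[31,81/2] -> hit [107/3,118/3] leaf, test {P0@t=39, P13(miss)}
  N12 x:[6,18] y:[106/3,128/3] z:[63/2,95/2] -> miss, prune

9 AABB tests over nodes [0, 3, 6, 2, 5, 11, 9, 10, 12]; 2 leaves entered; closest P0.

== RESULT ==
2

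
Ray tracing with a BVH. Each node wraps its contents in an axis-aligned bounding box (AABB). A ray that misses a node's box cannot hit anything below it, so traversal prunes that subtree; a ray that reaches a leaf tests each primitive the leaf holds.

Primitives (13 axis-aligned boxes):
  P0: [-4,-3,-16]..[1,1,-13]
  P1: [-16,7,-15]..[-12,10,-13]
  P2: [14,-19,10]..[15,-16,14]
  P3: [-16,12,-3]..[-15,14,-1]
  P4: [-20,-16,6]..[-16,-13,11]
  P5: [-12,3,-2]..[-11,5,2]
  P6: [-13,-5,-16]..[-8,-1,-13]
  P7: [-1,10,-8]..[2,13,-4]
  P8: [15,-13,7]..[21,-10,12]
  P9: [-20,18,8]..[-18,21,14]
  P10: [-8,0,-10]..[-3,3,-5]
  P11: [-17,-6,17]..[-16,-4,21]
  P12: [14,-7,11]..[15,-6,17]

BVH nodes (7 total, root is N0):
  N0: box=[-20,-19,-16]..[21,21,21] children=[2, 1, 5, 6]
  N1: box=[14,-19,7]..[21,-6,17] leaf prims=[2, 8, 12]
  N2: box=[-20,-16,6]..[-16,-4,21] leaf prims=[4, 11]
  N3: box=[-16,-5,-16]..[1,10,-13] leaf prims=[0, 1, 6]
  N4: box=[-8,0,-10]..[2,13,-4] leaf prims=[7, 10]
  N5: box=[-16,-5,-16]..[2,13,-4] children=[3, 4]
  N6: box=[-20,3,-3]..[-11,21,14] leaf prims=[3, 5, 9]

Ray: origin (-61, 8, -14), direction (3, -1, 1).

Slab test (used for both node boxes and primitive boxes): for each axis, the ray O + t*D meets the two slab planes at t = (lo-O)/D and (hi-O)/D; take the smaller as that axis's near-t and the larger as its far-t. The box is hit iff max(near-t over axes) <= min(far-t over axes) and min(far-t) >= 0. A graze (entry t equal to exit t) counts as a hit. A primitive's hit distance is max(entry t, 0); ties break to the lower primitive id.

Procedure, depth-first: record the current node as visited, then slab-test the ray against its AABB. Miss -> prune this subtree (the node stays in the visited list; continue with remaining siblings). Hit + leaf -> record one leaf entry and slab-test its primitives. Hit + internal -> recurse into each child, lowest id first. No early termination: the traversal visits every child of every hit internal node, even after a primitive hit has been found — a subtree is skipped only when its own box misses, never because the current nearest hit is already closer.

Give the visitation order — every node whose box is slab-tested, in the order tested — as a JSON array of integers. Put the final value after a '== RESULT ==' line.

Traverse from the root:
N0 x:[41/3,82/3] y:[-13,27] z:[-2,35] -> hit [41/3,27], descend [1, 2, 5, 6]
  N1 x:[25,82/3] y:[14,27] z:[21,31] -> hit [25,27] leaf, test {P2@t=25, P8(miss), P12(miss)}
  N2 x:[41/3,15] y:[12,24] z:[20,35] -> miss, prune
  N5 x:[15,21] y:[-5,13] z:[-2,10] -> miss, prune
  N6 x:[41/3,50/3] y:[-13,5] z:[11,28] -> miss, prune

Summary -> nodes [0, 1, 2, 5, 6]; box-tests=5; leaf-entries=1; first=P2

== RESULT ==
[0, 1, 2, 5, 6]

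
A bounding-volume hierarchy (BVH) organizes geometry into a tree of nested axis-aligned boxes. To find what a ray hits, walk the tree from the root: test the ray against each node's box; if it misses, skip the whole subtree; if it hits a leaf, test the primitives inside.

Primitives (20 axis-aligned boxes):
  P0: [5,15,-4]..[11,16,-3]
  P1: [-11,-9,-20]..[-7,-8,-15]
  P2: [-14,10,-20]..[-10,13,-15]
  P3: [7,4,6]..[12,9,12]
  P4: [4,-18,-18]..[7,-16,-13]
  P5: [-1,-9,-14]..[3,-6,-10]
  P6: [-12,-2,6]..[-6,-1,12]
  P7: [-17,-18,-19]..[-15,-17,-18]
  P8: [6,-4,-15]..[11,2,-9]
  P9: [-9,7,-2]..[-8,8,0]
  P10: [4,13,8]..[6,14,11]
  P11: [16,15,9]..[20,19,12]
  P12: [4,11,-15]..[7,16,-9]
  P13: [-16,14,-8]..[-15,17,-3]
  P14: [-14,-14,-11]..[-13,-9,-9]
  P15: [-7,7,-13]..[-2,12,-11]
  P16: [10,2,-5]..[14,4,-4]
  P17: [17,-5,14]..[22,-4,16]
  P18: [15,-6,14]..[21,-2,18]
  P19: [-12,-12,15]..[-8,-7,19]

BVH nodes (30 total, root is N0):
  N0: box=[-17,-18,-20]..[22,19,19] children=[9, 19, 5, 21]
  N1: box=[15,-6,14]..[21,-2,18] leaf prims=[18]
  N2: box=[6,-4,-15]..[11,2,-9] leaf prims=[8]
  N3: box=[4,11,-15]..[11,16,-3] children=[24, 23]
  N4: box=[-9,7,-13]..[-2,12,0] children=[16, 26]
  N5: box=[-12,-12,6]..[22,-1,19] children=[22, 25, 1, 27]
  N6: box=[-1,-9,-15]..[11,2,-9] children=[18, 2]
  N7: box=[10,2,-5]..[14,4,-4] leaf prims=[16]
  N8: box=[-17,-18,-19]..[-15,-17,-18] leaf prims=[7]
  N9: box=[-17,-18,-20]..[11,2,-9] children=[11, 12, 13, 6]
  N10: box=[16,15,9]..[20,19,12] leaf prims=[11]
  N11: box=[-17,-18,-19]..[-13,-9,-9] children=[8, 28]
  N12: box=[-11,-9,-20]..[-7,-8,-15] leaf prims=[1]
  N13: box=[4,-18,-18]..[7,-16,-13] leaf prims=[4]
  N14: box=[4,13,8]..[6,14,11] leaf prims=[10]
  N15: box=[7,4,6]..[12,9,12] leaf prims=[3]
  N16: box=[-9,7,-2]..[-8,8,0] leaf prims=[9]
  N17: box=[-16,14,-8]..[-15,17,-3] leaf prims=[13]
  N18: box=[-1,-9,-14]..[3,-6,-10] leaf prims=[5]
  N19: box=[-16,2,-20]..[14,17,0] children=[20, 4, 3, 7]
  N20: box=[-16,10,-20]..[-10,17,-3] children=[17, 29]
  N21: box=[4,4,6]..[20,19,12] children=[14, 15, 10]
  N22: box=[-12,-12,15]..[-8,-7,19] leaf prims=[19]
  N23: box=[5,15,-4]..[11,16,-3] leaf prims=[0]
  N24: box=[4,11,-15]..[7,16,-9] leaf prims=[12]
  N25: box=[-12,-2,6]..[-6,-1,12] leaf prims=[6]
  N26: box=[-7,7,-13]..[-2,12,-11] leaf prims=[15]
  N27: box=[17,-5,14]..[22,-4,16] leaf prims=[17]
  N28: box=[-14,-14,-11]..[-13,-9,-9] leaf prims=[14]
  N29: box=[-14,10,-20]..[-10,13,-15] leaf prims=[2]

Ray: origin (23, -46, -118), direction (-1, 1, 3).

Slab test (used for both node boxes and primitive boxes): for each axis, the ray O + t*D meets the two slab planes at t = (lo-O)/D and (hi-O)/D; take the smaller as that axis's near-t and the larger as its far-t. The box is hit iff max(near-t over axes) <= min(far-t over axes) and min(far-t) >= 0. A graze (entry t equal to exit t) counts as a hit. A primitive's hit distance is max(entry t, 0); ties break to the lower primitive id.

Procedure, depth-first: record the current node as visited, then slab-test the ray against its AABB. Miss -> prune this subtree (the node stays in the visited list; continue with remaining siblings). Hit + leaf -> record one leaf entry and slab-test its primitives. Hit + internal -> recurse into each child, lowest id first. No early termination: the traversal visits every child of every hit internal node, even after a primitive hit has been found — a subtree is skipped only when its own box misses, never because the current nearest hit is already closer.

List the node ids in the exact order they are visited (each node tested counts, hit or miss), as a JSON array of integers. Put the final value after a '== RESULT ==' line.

Traverse from the root:
N0 x:[1,40] y:[28,65] z:[98/3,137/3] -> hit [98/3,40], descend [5, 9, 19, 21]
  N5 x:[1,35] y:[34,45] z:[124/3,137/3] -> miss, prune
  N9 x:[12,40] y:[28,48] z:[98/3,109/3] -> hit [98/3,109/3], descend [6, 11, 12, 13]
    N6 x:[12,24] y:[37,48] z:[103/3,109/3] -> miss, prune
    N11 x:[36,40] y:[28,37] z:[33,109/3] -> hit [36,109/3], descend [8, 28]
      N8 x:[38,40] y:[28,29] z:[33,100/3] -> miss, prune
      N28 x:[36,37] y:[32,37] z:[107/3,109/3] -> hit [36,109/3] leaf, test {P14@t=36}
    N12 x:[30,34] y:[37,38] z:[98/3,103/3] -> miss, prune
    N13 x:[16,19] y:[28,30] z:[100/3,35] -> miss, prune
  N19 x:[9,39] y:[48,63] z:[98/3,118/3] -> miss, prune
  N21 x:[3,19] y:[50,65] z:[124/3,130/3] -> miss, prune

Summary -> nodes [0, 5, 9, 6, 11, 8, 28, 12, 13, 19, 21]; box-tests=11; leaf-entries=1; first=P14

== RESULT ==
[0, 5, 9, 6, 11, 8, 28, 12, 13, 19, 21]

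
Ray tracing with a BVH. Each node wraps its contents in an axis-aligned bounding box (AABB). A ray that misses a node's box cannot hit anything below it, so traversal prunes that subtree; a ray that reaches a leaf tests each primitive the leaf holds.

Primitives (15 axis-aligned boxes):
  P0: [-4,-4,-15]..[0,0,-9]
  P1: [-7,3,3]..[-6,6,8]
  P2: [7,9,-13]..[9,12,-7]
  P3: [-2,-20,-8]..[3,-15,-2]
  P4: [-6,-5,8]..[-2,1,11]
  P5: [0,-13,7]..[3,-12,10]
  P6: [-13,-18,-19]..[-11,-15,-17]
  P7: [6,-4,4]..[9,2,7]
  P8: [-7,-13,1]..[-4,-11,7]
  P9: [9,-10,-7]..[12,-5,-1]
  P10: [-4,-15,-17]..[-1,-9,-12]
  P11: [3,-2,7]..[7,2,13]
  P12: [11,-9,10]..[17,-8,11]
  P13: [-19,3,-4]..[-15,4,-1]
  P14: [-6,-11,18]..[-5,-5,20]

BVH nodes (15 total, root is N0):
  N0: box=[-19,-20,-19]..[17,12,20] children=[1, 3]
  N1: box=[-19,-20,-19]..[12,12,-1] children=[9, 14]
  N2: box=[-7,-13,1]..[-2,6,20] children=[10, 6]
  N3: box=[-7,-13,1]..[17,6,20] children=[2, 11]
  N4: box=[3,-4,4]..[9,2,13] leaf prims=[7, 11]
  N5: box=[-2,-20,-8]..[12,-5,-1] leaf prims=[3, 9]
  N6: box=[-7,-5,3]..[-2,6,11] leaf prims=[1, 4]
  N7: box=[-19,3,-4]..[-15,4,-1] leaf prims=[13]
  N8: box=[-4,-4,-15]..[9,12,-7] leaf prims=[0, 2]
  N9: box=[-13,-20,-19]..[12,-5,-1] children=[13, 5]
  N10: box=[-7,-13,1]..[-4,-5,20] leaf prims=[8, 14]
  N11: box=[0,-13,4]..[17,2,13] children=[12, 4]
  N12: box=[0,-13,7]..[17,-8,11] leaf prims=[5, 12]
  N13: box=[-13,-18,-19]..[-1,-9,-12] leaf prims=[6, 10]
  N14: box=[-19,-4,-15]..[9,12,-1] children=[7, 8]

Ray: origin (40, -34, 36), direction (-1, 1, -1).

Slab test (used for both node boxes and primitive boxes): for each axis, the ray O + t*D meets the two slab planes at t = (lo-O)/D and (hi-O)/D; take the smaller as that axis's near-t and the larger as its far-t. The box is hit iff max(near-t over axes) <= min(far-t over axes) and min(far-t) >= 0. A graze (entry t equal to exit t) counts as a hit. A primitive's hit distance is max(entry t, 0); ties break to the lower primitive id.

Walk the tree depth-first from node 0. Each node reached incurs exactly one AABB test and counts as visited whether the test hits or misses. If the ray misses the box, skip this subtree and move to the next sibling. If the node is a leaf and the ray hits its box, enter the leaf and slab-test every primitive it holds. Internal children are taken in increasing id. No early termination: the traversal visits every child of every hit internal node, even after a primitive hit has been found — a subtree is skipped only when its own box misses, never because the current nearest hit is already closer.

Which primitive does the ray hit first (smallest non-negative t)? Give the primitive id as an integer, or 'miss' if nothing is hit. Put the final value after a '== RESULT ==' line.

Trace the traversal:
N0 x:[23,59] y:[14,46] z:[16,55] -> hit [23,46], descend [1, 3]
  N1 x:[28,59] y:[14,46] z:[37,55] -> hit [37,46], descend [9, 14]
    N9 x:[28,53] y:[14,29] z:[37,55] -> miss, prune
    N14 x:[31,59] y:[30,46] z:[37,51] -> hit [37,46], descend [7, 8]
      N7 x:[55,59] y:[37,38] z:[37,40] -> miss, prune
      N8 x:[31,44] y:[30,46] z:[43,51] -> hit [43,44] leaf, test {P0(miss), P2(miss)}
  N3 x:[23,47] y:[21,40] z:[16,35] -> hit [23,35], descend [2, 11]
    N2 x:[42,47] y:[21,40] z:[16,35] -> miss, prune
    N11 x:[23,40] y:[21,36] z:[23,32] -> hit [23,32], descend [4, 12]
      N4 x:[31,37] y:[30,36] z:[23,32] -> hit [31,32] leaf, test {P7@t=31, P11(miss)}
      N12 x:[23,40] y:[21,26] z:[25,29] -> hit [25,26] leaf, test {P5(miss), P12@t=25}

11 AABB tests over nodes [0, 1, 9, 14, 7, 8, 3, 2, 11, 4, 12]; 3 leaves entered; closest P12.

== RESULT ==
12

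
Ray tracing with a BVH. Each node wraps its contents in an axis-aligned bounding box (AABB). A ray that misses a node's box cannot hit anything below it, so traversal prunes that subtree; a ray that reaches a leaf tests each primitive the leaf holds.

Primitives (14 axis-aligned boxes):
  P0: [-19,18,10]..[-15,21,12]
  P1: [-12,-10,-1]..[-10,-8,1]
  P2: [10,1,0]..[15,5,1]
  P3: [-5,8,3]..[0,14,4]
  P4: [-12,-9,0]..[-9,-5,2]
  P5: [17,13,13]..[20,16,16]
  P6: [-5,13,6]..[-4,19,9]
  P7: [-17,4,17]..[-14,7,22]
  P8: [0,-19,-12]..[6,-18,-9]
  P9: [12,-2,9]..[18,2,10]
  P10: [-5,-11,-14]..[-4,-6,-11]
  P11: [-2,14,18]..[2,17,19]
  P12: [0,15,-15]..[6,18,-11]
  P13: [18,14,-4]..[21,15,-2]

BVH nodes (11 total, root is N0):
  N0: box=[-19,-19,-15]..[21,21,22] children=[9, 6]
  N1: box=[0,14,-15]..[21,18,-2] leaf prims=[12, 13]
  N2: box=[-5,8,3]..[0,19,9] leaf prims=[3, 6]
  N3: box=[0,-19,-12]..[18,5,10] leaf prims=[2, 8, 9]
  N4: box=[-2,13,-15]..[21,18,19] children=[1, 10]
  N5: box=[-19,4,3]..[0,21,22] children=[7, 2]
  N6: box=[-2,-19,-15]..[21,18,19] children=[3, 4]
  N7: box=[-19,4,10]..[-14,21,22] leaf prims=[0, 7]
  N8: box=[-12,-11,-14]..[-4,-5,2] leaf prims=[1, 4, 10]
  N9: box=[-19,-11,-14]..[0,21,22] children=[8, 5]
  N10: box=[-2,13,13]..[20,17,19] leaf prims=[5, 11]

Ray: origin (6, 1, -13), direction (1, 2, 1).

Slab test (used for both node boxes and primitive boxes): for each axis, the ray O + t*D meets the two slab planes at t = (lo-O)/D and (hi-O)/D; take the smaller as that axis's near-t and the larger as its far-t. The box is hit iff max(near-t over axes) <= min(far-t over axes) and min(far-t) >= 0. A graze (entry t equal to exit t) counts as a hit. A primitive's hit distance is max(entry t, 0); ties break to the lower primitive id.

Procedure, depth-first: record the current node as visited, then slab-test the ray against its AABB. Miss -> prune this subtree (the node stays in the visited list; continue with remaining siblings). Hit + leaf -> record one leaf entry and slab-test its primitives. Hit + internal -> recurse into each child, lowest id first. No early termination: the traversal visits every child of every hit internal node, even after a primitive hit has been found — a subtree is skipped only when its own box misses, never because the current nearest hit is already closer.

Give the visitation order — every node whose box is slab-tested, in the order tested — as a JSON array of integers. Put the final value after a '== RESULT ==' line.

Walk:
N0 x:[-25,15] y:[-10,10] z:[-2,35] -> hit [-2,10], descend [6, 9]
  N6 x:[-8,15] y:[-10,17/2] z:[-2,32] -> hit [-2,17/2], descend [3, 4]
    N3 x:[-6,12] y:[-10,2] z:[1,23] -> hit [1,2] leaf, test {P2(miss), P8(miss), P9(miss)}
    N4 x:[-8,15] y:[6,17/2] z:[-2,32] -> hit [6,17/2], descend [1, 10]
      N1 x:[-6,15] y:[13/2,17/2] z:[-2,11] -> hit [13/2,17/2] leaf, test {P12(miss), P13(miss)}
      N10 x:[-8,14] y:[6,8] z:[26,32] -> miss, prune
  N9 x:[-25,-6] y:[-6,10] z:[-1,35] -> miss, prune

order=[0, 6, 3, 4, 1, 10, 9]  |boxes|=7  |leaves|=2  hit=miss

== RESULT ==
[0, 6, 3, 4, 1, 10, 9]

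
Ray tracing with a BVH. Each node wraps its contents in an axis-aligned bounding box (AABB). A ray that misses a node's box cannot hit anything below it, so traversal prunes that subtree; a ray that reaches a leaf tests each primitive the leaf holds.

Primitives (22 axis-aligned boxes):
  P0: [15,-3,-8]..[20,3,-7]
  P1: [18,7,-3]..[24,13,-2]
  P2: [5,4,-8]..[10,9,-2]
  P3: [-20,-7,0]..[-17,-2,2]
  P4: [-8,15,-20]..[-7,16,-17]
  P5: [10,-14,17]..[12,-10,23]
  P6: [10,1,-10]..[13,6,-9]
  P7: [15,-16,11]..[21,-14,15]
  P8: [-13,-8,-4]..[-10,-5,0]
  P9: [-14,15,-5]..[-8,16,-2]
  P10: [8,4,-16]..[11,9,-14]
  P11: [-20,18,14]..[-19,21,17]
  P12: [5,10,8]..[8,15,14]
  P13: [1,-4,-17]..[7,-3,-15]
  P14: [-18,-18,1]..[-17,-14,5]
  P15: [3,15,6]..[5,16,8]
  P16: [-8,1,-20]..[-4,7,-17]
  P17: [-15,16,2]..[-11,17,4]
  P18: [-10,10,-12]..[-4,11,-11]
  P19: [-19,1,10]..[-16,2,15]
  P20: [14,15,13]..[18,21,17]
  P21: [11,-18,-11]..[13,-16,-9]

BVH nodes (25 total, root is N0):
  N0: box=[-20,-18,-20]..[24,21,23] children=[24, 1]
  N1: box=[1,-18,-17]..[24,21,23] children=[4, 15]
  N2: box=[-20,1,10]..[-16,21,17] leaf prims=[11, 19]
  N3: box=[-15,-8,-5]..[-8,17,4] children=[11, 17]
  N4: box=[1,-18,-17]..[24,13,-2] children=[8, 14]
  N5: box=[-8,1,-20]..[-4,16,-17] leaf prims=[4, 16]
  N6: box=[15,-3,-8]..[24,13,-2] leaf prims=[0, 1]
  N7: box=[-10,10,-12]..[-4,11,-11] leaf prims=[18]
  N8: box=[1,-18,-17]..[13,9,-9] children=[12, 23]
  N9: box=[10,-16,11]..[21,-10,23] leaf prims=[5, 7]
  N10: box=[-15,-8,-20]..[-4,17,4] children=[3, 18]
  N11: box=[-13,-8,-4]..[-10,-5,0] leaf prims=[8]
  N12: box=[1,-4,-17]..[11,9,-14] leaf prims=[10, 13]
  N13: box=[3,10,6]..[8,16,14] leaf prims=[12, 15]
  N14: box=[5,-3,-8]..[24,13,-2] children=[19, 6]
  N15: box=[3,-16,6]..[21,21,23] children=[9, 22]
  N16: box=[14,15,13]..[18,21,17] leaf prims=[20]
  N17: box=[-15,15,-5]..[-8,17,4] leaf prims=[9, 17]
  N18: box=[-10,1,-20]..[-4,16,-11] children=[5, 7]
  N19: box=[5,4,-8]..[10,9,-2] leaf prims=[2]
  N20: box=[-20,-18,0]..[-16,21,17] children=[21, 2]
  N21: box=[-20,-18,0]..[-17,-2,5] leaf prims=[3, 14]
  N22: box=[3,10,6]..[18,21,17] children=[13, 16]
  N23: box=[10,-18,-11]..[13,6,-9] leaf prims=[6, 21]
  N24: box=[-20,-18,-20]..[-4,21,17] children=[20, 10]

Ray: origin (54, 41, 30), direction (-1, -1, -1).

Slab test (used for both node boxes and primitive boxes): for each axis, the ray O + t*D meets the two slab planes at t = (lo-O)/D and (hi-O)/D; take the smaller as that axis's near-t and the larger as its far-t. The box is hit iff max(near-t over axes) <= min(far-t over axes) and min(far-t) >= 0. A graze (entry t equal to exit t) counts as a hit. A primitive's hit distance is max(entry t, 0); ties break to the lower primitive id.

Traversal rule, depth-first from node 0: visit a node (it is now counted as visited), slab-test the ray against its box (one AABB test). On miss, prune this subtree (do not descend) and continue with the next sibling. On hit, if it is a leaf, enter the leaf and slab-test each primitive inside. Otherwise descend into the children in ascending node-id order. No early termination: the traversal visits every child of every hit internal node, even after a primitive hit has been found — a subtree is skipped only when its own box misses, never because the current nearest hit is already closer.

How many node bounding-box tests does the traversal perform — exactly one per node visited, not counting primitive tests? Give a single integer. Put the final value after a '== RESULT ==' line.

Traverse from the root:
N0 x:[30,74] y:[20,59] z:[7,50] -> hit [30,50], descend [1, 24]
  N1 x:[30,53] y:[20,59] z:[7,47] -> hit [30,47], descend [4, 15]
    N4 x:[30,53] y:[28,59] z:[32,47] -> hit [32,47], descend [8, 14]
      N8 x:[41,53] y:[32,59] z:[39,47] -> hit [41,47], descend [12, 23]
        N12 x:[43,53] y:[32,45] z:[44,47] -> hit [44,45] leaf, test {P10(miss), P13(miss)}
        N23 x:[41,44] y:[35,59] z:[39,41] -> hit [41,41] leaf, test {P6(miss), P21(miss)}
      N14 x:[30,49] y:[28,44] z:[32,38] -> hit [32,38], descend [6, 19]
        N6 x:[30,39] y:[28,44] z:[32,38] -> hit [32,38] leaf, test {P0@t=38, P1@t=32}
        N19 x:[44,49] y:[32,37] z:[32,38] -> miss, prune
    N15 x:[33,51] y:[20,57] z:[7,24] -> miss, prune
  N24 x:[58,74] y:[20,59] z:[13,50] -> miss, prune

Visited [0, 1, 4, 8, 12, 23, 14, 6, 19, 15, 24]. Tests: 11 box, 3 leaf. Nearest: P1.

== RESULT ==
11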